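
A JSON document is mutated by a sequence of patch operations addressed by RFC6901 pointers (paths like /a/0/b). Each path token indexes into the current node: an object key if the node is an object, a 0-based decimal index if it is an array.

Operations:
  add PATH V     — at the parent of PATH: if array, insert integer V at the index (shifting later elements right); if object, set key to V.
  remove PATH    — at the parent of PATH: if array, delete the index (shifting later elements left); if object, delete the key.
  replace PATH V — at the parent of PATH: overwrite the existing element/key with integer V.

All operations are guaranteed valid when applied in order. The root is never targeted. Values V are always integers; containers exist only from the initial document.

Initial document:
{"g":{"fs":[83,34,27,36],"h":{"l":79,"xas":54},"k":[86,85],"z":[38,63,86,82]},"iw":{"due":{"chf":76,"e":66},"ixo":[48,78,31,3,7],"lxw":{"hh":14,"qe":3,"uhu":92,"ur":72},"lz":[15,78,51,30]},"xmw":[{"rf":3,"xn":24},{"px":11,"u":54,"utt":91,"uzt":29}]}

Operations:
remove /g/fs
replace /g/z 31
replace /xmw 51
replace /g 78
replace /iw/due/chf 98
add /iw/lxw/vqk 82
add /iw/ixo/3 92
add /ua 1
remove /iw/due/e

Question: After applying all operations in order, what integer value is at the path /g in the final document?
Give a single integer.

Answer: 78

Derivation:
After op 1 (remove /g/fs): {"g":{"h":{"l":79,"xas":54},"k":[86,85],"z":[38,63,86,82]},"iw":{"due":{"chf":76,"e":66},"ixo":[48,78,31,3,7],"lxw":{"hh":14,"qe":3,"uhu":92,"ur":72},"lz":[15,78,51,30]},"xmw":[{"rf":3,"xn":24},{"px":11,"u":54,"utt":91,"uzt":29}]}
After op 2 (replace /g/z 31): {"g":{"h":{"l":79,"xas":54},"k":[86,85],"z":31},"iw":{"due":{"chf":76,"e":66},"ixo":[48,78,31,3,7],"lxw":{"hh":14,"qe":3,"uhu":92,"ur":72},"lz":[15,78,51,30]},"xmw":[{"rf":3,"xn":24},{"px":11,"u":54,"utt":91,"uzt":29}]}
After op 3 (replace /xmw 51): {"g":{"h":{"l":79,"xas":54},"k":[86,85],"z":31},"iw":{"due":{"chf":76,"e":66},"ixo":[48,78,31,3,7],"lxw":{"hh":14,"qe":3,"uhu":92,"ur":72},"lz":[15,78,51,30]},"xmw":51}
After op 4 (replace /g 78): {"g":78,"iw":{"due":{"chf":76,"e":66},"ixo":[48,78,31,3,7],"lxw":{"hh":14,"qe":3,"uhu":92,"ur":72},"lz":[15,78,51,30]},"xmw":51}
After op 5 (replace /iw/due/chf 98): {"g":78,"iw":{"due":{"chf":98,"e":66},"ixo":[48,78,31,3,7],"lxw":{"hh":14,"qe":3,"uhu":92,"ur":72},"lz":[15,78,51,30]},"xmw":51}
After op 6 (add /iw/lxw/vqk 82): {"g":78,"iw":{"due":{"chf":98,"e":66},"ixo":[48,78,31,3,7],"lxw":{"hh":14,"qe":3,"uhu":92,"ur":72,"vqk":82},"lz":[15,78,51,30]},"xmw":51}
After op 7 (add /iw/ixo/3 92): {"g":78,"iw":{"due":{"chf":98,"e":66},"ixo":[48,78,31,92,3,7],"lxw":{"hh":14,"qe":3,"uhu":92,"ur":72,"vqk":82},"lz":[15,78,51,30]},"xmw":51}
After op 8 (add /ua 1): {"g":78,"iw":{"due":{"chf":98,"e":66},"ixo":[48,78,31,92,3,7],"lxw":{"hh":14,"qe":3,"uhu":92,"ur":72,"vqk":82},"lz":[15,78,51,30]},"ua":1,"xmw":51}
After op 9 (remove /iw/due/e): {"g":78,"iw":{"due":{"chf":98},"ixo":[48,78,31,92,3,7],"lxw":{"hh":14,"qe":3,"uhu":92,"ur":72,"vqk":82},"lz":[15,78,51,30]},"ua":1,"xmw":51}
Value at /g: 78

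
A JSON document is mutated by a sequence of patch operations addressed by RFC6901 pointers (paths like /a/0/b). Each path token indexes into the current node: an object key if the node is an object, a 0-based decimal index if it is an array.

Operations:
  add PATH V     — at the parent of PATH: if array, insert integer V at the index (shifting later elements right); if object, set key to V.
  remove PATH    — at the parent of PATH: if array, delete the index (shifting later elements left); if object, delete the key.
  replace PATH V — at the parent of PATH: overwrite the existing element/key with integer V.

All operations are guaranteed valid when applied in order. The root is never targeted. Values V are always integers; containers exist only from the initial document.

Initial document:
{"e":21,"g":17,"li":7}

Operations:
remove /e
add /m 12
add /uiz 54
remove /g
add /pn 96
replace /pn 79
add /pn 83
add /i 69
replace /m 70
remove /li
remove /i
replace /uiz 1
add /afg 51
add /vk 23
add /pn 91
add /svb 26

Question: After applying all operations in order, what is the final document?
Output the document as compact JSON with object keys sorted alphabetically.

After op 1 (remove /e): {"g":17,"li":7}
After op 2 (add /m 12): {"g":17,"li":7,"m":12}
After op 3 (add /uiz 54): {"g":17,"li":7,"m":12,"uiz":54}
After op 4 (remove /g): {"li":7,"m":12,"uiz":54}
After op 5 (add /pn 96): {"li":7,"m":12,"pn":96,"uiz":54}
After op 6 (replace /pn 79): {"li":7,"m":12,"pn":79,"uiz":54}
After op 7 (add /pn 83): {"li":7,"m":12,"pn":83,"uiz":54}
After op 8 (add /i 69): {"i":69,"li":7,"m":12,"pn":83,"uiz":54}
After op 9 (replace /m 70): {"i":69,"li":7,"m":70,"pn":83,"uiz":54}
After op 10 (remove /li): {"i":69,"m":70,"pn":83,"uiz":54}
After op 11 (remove /i): {"m":70,"pn":83,"uiz":54}
After op 12 (replace /uiz 1): {"m":70,"pn":83,"uiz":1}
After op 13 (add /afg 51): {"afg":51,"m":70,"pn":83,"uiz":1}
After op 14 (add /vk 23): {"afg":51,"m":70,"pn":83,"uiz":1,"vk":23}
After op 15 (add /pn 91): {"afg":51,"m":70,"pn":91,"uiz":1,"vk":23}
After op 16 (add /svb 26): {"afg":51,"m":70,"pn":91,"svb":26,"uiz":1,"vk":23}

Answer: {"afg":51,"m":70,"pn":91,"svb":26,"uiz":1,"vk":23}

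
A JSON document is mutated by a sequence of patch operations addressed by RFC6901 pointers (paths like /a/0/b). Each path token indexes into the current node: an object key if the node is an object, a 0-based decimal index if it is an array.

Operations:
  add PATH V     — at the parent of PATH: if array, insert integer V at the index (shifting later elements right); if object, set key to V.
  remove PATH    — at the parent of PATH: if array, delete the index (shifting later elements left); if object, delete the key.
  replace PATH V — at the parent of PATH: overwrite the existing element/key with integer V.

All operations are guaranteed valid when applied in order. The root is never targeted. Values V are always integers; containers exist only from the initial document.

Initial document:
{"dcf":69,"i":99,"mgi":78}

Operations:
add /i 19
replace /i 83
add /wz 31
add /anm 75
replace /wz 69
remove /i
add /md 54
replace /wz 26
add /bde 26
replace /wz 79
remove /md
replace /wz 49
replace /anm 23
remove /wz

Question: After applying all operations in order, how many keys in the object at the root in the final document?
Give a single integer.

After op 1 (add /i 19): {"dcf":69,"i":19,"mgi":78}
After op 2 (replace /i 83): {"dcf":69,"i":83,"mgi":78}
After op 3 (add /wz 31): {"dcf":69,"i":83,"mgi":78,"wz":31}
After op 4 (add /anm 75): {"anm":75,"dcf":69,"i":83,"mgi":78,"wz":31}
After op 5 (replace /wz 69): {"anm":75,"dcf":69,"i":83,"mgi":78,"wz":69}
After op 6 (remove /i): {"anm":75,"dcf":69,"mgi":78,"wz":69}
After op 7 (add /md 54): {"anm":75,"dcf":69,"md":54,"mgi":78,"wz":69}
After op 8 (replace /wz 26): {"anm":75,"dcf":69,"md":54,"mgi":78,"wz":26}
After op 9 (add /bde 26): {"anm":75,"bde":26,"dcf":69,"md":54,"mgi":78,"wz":26}
After op 10 (replace /wz 79): {"anm":75,"bde":26,"dcf":69,"md":54,"mgi":78,"wz":79}
After op 11 (remove /md): {"anm":75,"bde":26,"dcf":69,"mgi":78,"wz":79}
After op 12 (replace /wz 49): {"anm":75,"bde":26,"dcf":69,"mgi":78,"wz":49}
After op 13 (replace /anm 23): {"anm":23,"bde":26,"dcf":69,"mgi":78,"wz":49}
After op 14 (remove /wz): {"anm":23,"bde":26,"dcf":69,"mgi":78}
Size at the root: 4

Answer: 4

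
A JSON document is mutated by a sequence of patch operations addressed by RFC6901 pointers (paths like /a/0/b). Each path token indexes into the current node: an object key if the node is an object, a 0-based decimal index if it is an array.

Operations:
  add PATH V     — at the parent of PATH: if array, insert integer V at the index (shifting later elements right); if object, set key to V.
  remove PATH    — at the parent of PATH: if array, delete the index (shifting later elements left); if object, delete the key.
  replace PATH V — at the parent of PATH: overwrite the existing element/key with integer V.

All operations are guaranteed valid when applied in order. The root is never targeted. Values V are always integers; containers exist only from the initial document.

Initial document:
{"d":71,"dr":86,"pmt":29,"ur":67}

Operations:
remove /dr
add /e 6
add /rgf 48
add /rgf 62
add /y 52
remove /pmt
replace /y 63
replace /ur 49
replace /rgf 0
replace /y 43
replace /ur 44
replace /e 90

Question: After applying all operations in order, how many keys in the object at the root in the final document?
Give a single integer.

After op 1 (remove /dr): {"d":71,"pmt":29,"ur":67}
After op 2 (add /e 6): {"d":71,"e":6,"pmt":29,"ur":67}
After op 3 (add /rgf 48): {"d":71,"e":6,"pmt":29,"rgf":48,"ur":67}
After op 4 (add /rgf 62): {"d":71,"e":6,"pmt":29,"rgf":62,"ur":67}
After op 5 (add /y 52): {"d":71,"e":6,"pmt":29,"rgf":62,"ur":67,"y":52}
After op 6 (remove /pmt): {"d":71,"e":6,"rgf":62,"ur":67,"y":52}
After op 7 (replace /y 63): {"d":71,"e":6,"rgf":62,"ur":67,"y":63}
After op 8 (replace /ur 49): {"d":71,"e":6,"rgf":62,"ur":49,"y":63}
After op 9 (replace /rgf 0): {"d":71,"e":6,"rgf":0,"ur":49,"y":63}
After op 10 (replace /y 43): {"d":71,"e":6,"rgf":0,"ur":49,"y":43}
After op 11 (replace /ur 44): {"d":71,"e":6,"rgf":0,"ur":44,"y":43}
After op 12 (replace /e 90): {"d":71,"e":90,"rgf":0,"ur":44,"y":43}
Size at the root: 5

Answer: 5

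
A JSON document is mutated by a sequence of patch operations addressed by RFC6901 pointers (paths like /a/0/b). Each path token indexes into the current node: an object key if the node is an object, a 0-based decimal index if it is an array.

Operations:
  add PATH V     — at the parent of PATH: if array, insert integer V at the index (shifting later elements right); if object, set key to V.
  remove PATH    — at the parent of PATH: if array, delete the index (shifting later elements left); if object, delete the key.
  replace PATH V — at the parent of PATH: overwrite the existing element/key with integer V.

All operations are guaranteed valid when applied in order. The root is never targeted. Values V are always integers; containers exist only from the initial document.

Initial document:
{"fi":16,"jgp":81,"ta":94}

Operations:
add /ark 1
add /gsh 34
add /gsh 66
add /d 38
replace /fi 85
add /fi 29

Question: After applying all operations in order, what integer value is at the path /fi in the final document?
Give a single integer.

After op 1 (add /ark 1): {"ark":1,"fi":16,"jgp":81,"ta":94}
After op 2 (add /gsh 34): {"ark":1,"fi":16,"gsh":34,"jgp":81,"ta":94}
After op 3 (add /gsh 66): {"ark":1,"fi":16,"gsh":66,"jgp":81,"ta":94}
After op 4 (add /d 38): {"ark":1,"d":38,"fi":16,"gsh":66,"jgp":81,"ta":94}
After op 5 (replace /fi 85): {"ark":1,"d":38,"fi":85,"gsh":66,"jgp":81,"ta":94}
After op 6 (add /fi 29): {"ark":1,"d":38,"fi":29,"gsh":66,"jgp":81,"ta":94}
Value at /fi: 29

Answer: 29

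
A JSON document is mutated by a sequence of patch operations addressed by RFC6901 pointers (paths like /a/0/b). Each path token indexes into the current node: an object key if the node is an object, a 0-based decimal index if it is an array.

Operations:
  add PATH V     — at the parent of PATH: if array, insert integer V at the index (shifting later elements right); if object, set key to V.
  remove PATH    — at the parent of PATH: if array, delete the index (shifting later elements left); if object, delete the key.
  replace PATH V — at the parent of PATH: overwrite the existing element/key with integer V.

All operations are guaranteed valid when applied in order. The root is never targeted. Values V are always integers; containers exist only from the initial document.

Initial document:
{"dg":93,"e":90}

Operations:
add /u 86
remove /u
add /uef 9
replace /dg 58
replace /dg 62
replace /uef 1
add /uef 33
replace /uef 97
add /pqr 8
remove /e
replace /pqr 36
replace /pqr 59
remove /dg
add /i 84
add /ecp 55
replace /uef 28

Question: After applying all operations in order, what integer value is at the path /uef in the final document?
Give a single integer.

Answer: 28

Derivation:
After op 1 (add /u 86): {"dg":93,"e":90,"u":86}
After op 2 (remove /u): {"dg":93,"e":90}
After op 3 (add /uef 9): {"dg":93,"e":90,"uef":9}
After op 4 (replace /dg 58): {"dg":58,"e":90,"uef":9}
After op 5 (replace /dg 62): {"dg":62,"e":90,"uef":9}
After op 6 (replace /uef 1): {"dg":62,"e":90,"uef":1}
After op 7 (add /uef 33): {"dg":62,"e":90,"uef":33}
After op 8 (replace /uef 97): {"dg":62,"e":90,"uef":97}
After op 9 (add /pqr 8): {"dg":62,"e":90,"pqr":8,"uef":97}
After op 10 (remove /e): {"dg":62,"pqr":8,"uef":97}
After op 11 (replace /pqr 36): {"dg":62,"pqr":36,"uef":97}
After op 12 (replace /pqr 59): {"dg":62,"pqr":59,"uef":97}
After op 13 (remove /dg): {"pqr":59,"uef":97}
After op 14 (add /i 84): {"i":84,"pqr":59,"uef":97}
After op 15 (add /ecp 55): {"ecp":55,"i":84,"pqr":59,"uef":97}
After op 16 (replace /uef 28): {"ecp":55,"i":84,"pqr":59,"uef":28}
Value at /uef: 28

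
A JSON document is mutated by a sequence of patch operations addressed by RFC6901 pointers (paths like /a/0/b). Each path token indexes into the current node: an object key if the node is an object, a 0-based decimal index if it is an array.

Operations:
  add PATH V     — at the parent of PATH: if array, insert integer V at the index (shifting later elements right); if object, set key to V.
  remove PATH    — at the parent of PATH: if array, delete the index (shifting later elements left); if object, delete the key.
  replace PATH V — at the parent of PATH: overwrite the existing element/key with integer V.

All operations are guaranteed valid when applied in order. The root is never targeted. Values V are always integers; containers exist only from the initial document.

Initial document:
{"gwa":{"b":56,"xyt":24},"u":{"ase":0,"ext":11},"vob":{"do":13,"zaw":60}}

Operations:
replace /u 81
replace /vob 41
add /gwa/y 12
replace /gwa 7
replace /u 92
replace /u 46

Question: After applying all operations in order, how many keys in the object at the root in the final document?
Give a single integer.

Answer: 3

Derivation:
After op 1 (replace /u 81): {"gwa":{"b":56,"xyt":24},"u":81,"vob":{"do":13,"zaw":60}}
After op 2 (replace /vob 41): {"gwa":{"b":56,"xyt":24},"u":81,"vob":41}
After op 3 (add /gwa/y 12): {"gwa":{"b":56,"xyt":24,"y":12},"u":81,"vob":41}
After op 4 (replace /gwa 7): {"gwa":7,"u":81,"vob":41}
After op 5 (replace /u 92): {"gwa":7,"u":92,"vob":41}
After op 6 (replace /u 46): {"gwa":7,"u":46,"vob":41}
Size at the root: 3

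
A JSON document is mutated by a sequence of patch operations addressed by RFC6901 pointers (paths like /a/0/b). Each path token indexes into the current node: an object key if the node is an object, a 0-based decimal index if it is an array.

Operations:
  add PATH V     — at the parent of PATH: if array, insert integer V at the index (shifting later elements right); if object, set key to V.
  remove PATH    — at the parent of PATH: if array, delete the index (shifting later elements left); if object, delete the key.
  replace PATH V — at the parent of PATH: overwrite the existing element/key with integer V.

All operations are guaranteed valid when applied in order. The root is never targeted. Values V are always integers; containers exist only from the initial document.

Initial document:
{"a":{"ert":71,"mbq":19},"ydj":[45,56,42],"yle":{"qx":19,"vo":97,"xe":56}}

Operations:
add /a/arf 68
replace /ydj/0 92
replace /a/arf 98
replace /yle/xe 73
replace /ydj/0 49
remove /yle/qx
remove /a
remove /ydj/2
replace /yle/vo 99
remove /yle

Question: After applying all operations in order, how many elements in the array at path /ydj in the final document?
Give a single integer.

After op 1 (add /a/arf 68): {"a":{"arf":68,"ert":71,"mbq":19},"ydj":[45,56,42],"yle":{"qx":19,"vo":97,"xe":56}}
After op 2 (replace /ydj/0 92): {"a":{"arf":68,"ert":71,"mbq":19},"ydj":[92,56,42],"yle":{"qx":19,"vo":97,"xe":56}}
After op 3 (replace /a/arf 98): {"a":{"arf":98,"ert":71,"mbq":19},"ydj":[92,56,42],"yle":{"qx":19,"vo":97,"xe":56}}
After op 4 (replace /yle/xe 73): {"a":{"arf":98,"ert":71,"mbq":19},"ydj":[92,56,42],"yle":{"qx":19,"vo":97,"xe":73}}
After op 5 (replace /ydj/0 49): {"a":{"arf":98,"ert":71,"mbq":19},"ydj":[49,56,42],"yle":{"qx":19,"vo":97,"xe":73}}
After op 6 (remove /yle/qx): {"a":{"arf":98,"ert":71,"mbq":19},"ydj":[49,56,42],"yle":{"vo":97,"xe":73}}
After op 7 (remove /a): {"ydj":[49,56,42],"yle":{"vo":97,"xe":73}}
After op 8 (remove /ydj/2): {"ydj":[49,56],"yle":{"vo":97,"xe":73}}
After op 9 (replace /yle/vo 99): {"ydj":[49,56],"yle":{"vo":99,"xe":73}}
After op 10 (remove /yle): {"ydj":[49,56]}
Size at path /ydj: 2

Answer: 2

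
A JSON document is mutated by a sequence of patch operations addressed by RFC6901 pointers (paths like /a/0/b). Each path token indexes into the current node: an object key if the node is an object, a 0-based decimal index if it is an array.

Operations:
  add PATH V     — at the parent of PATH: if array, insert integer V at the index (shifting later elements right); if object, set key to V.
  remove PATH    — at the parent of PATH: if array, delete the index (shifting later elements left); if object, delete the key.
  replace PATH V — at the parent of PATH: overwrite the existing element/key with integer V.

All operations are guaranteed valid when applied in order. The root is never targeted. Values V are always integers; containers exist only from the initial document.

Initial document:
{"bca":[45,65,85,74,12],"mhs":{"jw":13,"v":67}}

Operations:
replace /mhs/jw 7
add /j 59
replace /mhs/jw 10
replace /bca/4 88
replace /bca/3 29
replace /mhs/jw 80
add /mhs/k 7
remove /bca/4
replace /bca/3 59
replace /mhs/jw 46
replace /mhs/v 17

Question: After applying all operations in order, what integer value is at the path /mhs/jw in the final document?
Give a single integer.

Answer: 46

Derivation:
After op 1 (replace /mhs/jw 7): {"bca":[45,65,85,74,12],"mhs":{"jw":7,"v":67}}
After op 2 (add /j 59): {"bca":[45,65,85,74,12],"j":59,"mhs":{"jw":7,"v":67}}
After op 3 (replace /mhs/jw 10): {"bca":[45,65,85,74,12],"j":59,"mhs":{"jw":10,"v":67}}
After op 4 (replace /bca/4 88): {"bca":[45,65,85,74,88],"j":59,"mhs":{"jw":10,"v":67}}
After op 5 (replace /bca/3 29): {"bca":[45,65,85,29,88],"j":59,"mhs":{"jw":10,"v":67}}
After op 6 (replace /mhs/jw 80): {"bca":[45,65,85,29,88],"j":59,"mhs":{"jw":80,"v":67}}
After op 7 (add /mhs/k 7): {"bca":[45,65,85,29,88],"j":59,"mhs":{"jw":80,"k":7,"v":67}}
After op 8 (remove /bca/4): {"bca":[45,65,85,29],"j":59,"mhs":{"jw":80,"k":7,"v":67}}
After op 9 (replace /bca/3 59): {"bca":[45,65,85,59],"j":59,"mhs":{"jw":80,"k":7,"v":67}}
After op 10 (replace /mhs/jw 46): {"bca":[45,65,85,59],"j":59,"mhs":{"jw":46,"k":7,"v":67}}
After op 11 (replace /mhs/v 17): {"bca":[45,65,85,59],"j":59,"mhs":{"jw":46,"k":7,"v":17}}
Value at /mhs/jw: 46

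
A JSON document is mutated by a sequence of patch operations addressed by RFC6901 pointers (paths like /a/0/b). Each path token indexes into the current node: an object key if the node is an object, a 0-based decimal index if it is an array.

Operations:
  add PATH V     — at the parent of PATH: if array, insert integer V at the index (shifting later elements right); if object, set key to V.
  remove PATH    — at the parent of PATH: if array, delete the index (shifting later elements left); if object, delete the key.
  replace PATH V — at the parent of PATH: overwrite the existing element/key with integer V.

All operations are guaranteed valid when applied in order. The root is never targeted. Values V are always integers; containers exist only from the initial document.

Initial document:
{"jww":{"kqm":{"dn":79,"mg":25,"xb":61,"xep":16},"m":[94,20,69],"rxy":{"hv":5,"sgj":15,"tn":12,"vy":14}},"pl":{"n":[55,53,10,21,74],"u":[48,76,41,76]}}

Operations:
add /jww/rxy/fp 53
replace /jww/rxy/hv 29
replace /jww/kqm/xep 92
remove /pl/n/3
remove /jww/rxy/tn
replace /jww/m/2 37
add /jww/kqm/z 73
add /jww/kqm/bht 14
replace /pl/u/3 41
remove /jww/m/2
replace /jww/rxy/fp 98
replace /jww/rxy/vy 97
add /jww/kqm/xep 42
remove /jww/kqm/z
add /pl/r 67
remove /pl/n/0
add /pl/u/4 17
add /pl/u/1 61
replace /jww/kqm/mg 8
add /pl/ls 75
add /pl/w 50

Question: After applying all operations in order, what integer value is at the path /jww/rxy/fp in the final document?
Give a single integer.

Answer: 98

Derivation:
After op 1 (add /jww/rxy/fp 53): {"jww":{"kqm":{"dn":79,"mg":25,"xb":61,"xep":16},"m":[94,20,69],"rxy":{"fp":53,"hv":5,"sgj":15,"tn":12,"vy":14}},"pl":{"n":[55,53,10,21,74],"u":[48,76,41,76]}}
After op 2 (replace /jww/rxy/hv 29): {"jww":{"kqm":{"dn":79,"mg":25,"xb":61,"xep":16},"m":[94,20,69],"rxy":{"fp":53,"hv":29,"sgj":15,"tn":12,"vy":14}},"pl":{"n":[55,53,10,21,74],"u":[48,76,41,76]}}
After op 3 (replace /jww/kqm/xep 92): {"jww":{"kqm":{"dn":79,"mg":25,"xb":61,"xep":92},"m":[94,20,69],"rxy":{"fp":53,"hv":29,"sgj":15,"tn":12,"vy":14}},"pl":{"n":[55,53,10,21,74],"u":[48,76,41,76]}}
After op 4 (remove /pl/n/3): {"jww":{"kqm":{"dn":79,"mg":25,"xb":61,"xep":92},"m":[94,20,69],"rxy":{"fp":53,"hv":29,"sgj":15,"tn":12,"vy":14}},"pl":{"n":[55,53,10,74],"u":[48,76,41,76]}}
After op 5 (remove /jww/rxy/tn): {"jww":{"kqm":{"dn":79,"mg":25,"xb":61,"xep":92},"m":[94,20,69],"rxy":{"fp":53,"hv":29,"sgj":15,"vy":14}},"pl":{"n":[55,53,10,74],"u":[48,76,41,76]}}
After op 6 (replace /jww/m/2 37): {"jww":{"kqm":{"dn":79,"mg":25,"xb":61,"xep":92},"m":[94,20,37],"rxy":{"fp":53,"hv":29,"sgj":15,"vy":14}},"pl":{"n":[55,53,10,74],"u":[48,76,41,76]}}
After op 7 (add /jww/kqm/z 73): {"jww":{"kqm":{"dn":79,"mg":25,"xb":61,"xep":92,"z":73},"m":[94,20,37],"rxy":{"fp":53,"hv":29,"sgj":15,"vy":14}},"pl":{"n":[55,53,10,74],"u":[48,76,41,76]}}
After op 8 (add /jww/kqm/bht 14): {"jww":{"kqm":{"bht":14,"dn":79,"mg":25,"xb":61,"xep":92,"z":73},"m":[94,20,37],"rxy":{"fp":53,"hv":29,"sgj":15,"vy":14}},"pl":{"n":[55,53,10,74],"u":[48,76,41,76]}}
After op 9 (replace /pl/u/3 41): {"jww":{"kqm":{"bht":14,"dn":79,"mg":25,"xb":61,"xep":92,"z":73},"m":[94,20,37],"rxy":{"fp":53,"hv":29,"sgj":15,"vy":14}},"pl":{"n":[55,53,10,74],"u":[48,76,41,41]}}
After op 10 (remove /jww/m/2): {"jww":{"kqm":{"bht":14,"dn":79,"mg":25,"xb":61,"xep":92,"z":73},"m":[94,20],"rxy":{"fp":53,"hv":29,"sgj":15,"vy":14}},"pl":{"n":[55,53,10,74],"u":[48,76,41,41]}}
After op 11 (replace /jww/rxy/fp 98): {"jww":{"kqm":{"bht":14,"dn":79,"mg":25,"xb":61,"xep":92,"z":73},"m":[94,20],"rxy":{"fp":98,"hv":29,"sgj":15,"vy":14}},"pl":{"n":[55,53,10,74],"u":[48,76,41,41]}}
After op 12 (replace /jww/rxy/vy 97): {"jww":{"kqm":{"bht":14,"dn":79,"mg":25,"xb":61,"xep":92,"z":73},"m":[94,20],"rxy":{"fp":98,"hv":29,"sgj":15,"vy":97}},"pl":{"n":[55,53,10,74],"u":[48,76,41,41]}}
After op 13 (add /jww/kqm/xep 42): {"jww":{"kqm":{"bht":14,"dn":79,"mg":25,"xb":61,"xep":42,"z":73},"m":[94,20],"rxy":{"fp":98,"hv":29,"sgj":15,"vy":97}},"pl":{"n":[55,53,10,74],"u":[48,76,41,41]}}
After op 14 (remove /jww/kqm/z): {"jww":{"kqm":{"bht":14,"dn":79,"mg":25,"xb":61,"xep":42},"m":[94,20],"rxy":{"fp":98,"hv":29,"sgj":15,"vy":97}},"pl":{"n":[55,53,10,74],"u":[48,76,41,41]}}
After op 15 (add /pl/r 67): {"jww":{"kqm":{"bht":14,"dn":79,"mg":25,"xb":61,"xep":42},"m":[94,20],"rxy":{"fp":98,"hv":29,"sgj":15,"vy":97}},"pl":{"n":[55,53,10,74],"r":67,"u":[48,76,41,41]}}
After op 16 (remove /pl/n/0): {"jww":{"kqm":{"bht":14,"dn":79,"mg":25,"xb":61,"xep":42},"m":[94,20],"rxy":{"fp":98,"hv":29,"sgj":15,"vy":97}},"pl":{"n":[53,10,74],"r":67,"u":[48,76,41,41]}}
After op 17 (add /pl/u/4 17): {"jww":{"kqm":{"bht":14,"dn":79,"mg":25,"xb":61,"xep":42},"m":[94,20],"rxy":{"fp":98,"hv":29,"sgj":15,"vy":97}},"pl":{"n":[53,10,74],"r":67,"u":[48,76,41,41,17]}}
After op 18 (add /pl/u/1 61): {"jww":{"kqm":{"bht":14,"dn":79,"mg":25,"xb":61,"xep":42},"m":[94,20],"rxy":{"fp":98,"hv":29,"sgj":15,"vy":97}},"pl":{"n":[53,10,74],"r":67,"u":[48,61,76,41,41,17]}}
After op 19 (replace /jww/kqm/mg 8): {"jww":{"kqm":{"bht":14,"dn":79,"mg":8,"xb":61,"xep":42},"m":[94,20],"rxy":{"fp":98,"hv":29,"sgj":15,"vy":97}},"pl":{"n":[53,10,74],"r":67,"u":[48,61,76,41,41,17]}}
After op 20 (add /pl/ls 75): {"jww":{"kqm":{"bht":14,"dn":79,"mg":8,"xb":61,"xep":42},"m":[94,20],"rxy":{"fp":98,"hv":29,"sgj":15,"vy":97}},"pl":{"ls":75,"n":[53,10,74],"r":67,"u":[48,61,76,41,41,17]}}
After op 21 (add /pl/w 50): {"jww":{"kqm":{"bht":14,"dn":79,"mg":8,"xb":61,"xep":42},"m":[94,20],"rxy":{"fp":98,"hv":29,"sgj":15,"vy":97}},"pl":{"ls":75,"n":[53,10,74],"r":67,"u":[48,61,76,41,41,17],"w":50}}
Value at /jww/rxy/fp: 98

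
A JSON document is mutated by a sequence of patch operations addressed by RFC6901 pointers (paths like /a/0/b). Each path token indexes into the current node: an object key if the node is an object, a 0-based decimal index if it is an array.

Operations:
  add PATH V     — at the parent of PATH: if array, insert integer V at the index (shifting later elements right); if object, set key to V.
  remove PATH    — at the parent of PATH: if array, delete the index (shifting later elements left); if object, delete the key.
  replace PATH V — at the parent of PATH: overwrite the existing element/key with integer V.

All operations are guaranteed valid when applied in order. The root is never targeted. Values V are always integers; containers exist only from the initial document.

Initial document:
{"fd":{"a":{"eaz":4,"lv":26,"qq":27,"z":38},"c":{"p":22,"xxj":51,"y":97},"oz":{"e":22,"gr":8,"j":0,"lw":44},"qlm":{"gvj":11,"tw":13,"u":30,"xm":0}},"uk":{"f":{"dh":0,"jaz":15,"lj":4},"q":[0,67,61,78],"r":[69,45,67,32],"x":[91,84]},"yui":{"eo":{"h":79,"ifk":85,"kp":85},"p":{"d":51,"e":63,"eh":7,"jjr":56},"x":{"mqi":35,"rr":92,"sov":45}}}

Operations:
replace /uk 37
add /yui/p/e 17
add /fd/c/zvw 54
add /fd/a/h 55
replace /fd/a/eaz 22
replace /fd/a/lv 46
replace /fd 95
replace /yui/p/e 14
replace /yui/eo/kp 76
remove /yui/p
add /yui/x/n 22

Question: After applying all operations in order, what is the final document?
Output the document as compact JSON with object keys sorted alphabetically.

After op 1 (replace /uk 37): {"fd":{"a":{"eaz":4,"lv":26,"qq":27,"z":38},"c":{"p":22,"xxj":51,"y":97},"oz":{"e":22,"gr":8,"j":0,"lw":44},"qlm":{"gvj":11,"tw":13,"u":30,"xm":0}},"uk":37,"yui":{"eo":{"h":79,"ifk":85,"kp":85},"p":{"d":51,"e":63,"eh":7,"jjr":56},"x":{"mqi":35,"rr":92,"sov":45}}}
After op 2 (add /yui/p/e 17): {"fd":{"a":{"eaz":4,"lv":26,"qq":27,"z":38},"c":{"p":22,"xxj":51,"y":97},"oz":{"e":22,"gr":8,"j":0,"lw":44},"qlm":{"gvj":11,"tw":13,"u":30,"xm":0}},"uk":37,"yui":{"eo":{"h":79,"ifk":85,"kp":85},"p":{"d":51,"e":17,"eh":7,"jjr":56},"x":{"mqi":35,"rr":92,"sov":45}}}
After op 3 (add /fd/c/zvw 54): {"fd":{"a":{"eaz":4,"lv":26,"qq":27,"z":38},"c":{"p":22,"xxj":51,"y":97,"zvw":54},"oz":{"e":22,"gr":8,"j":0,"lw":44},"qlm":{"gvj":11,"tw":13,"u":30,"xm":0}},"uk":37,"yui":{"eo":{"h":79,"ifk":85,"kp":85},"p":{"d":51,"e":17,"eh":7,"jjr":56},"x":{"mqi":35,"rr":92,"sov":45}}}
After op 4 (add /fd/a/h 55): {"fd":{"a":{"eaz":4,"h":55,"lv":26,"qq":27,"z":38},"c":{"p":22,"xxj":51,"y":97,"zvw":54},"oz":{"e":22,"gr":8,"j":0,"lw":44},"qlm":{"gvj":11,"tw":13,"u":30,"xm":0}},"uk":37,"yui":{"eo":{"h":79,"ifk":85,"kp":85},"p":{"d":51,"e":17,"eh":7,"jjr":56},"x":{"mqi":35,"rr":92,"sov":45}}}
After op 5 (replace /fd/a/eaz 22): {"fd":{"a":{"eaz":22,"h":55,"lv":26,"qq":27,"z":38},"c":{"p":22,"xxj":51,"y":97,"zvw":54},"oz":{"e":22,"gr":8,"j":0,"lw":44},"qlm":{"gvj":11,"tw":13,"u":30,"xm":0}},"uk":37,"yui":{"eo":{"h":79,"ifk":85,"kp":85},"p":{"d":51,"e":17,"eh":7,"jjr":56},"x":{"mqi":35,"rr":92,"sov":45}}}
After op 6 (replace /fd/a/lv 46): {"fd":{"a":{"eaz":22,"h":55,"lv":46,"qq":27,"z":38},"c":{"p":22,"xxj":51,"y":97,"zvw":54},"oz":{"e":22,"gr":8,"j":0,"lw":44},"qlm":{"gvj":11,"tw":13,"u":30,"xm":0}},"uk":37,"yui":{"eo":{"h":79,"ifk":85,"kp":85},"p":{"d":51,"e":17,"eh":7,"jjr":56},"x":{"mqi":35,"rr":92,"sov":45}}}
After op 7 (replace /fd 95): {"fd":95,"uk":37,"yui":{"eo":{"h":79,"ifk":85,"kp":85},"p":{"d":51,"e":17,"eh":7,"jjr":56},"x":{"mqi":35,"rr":92,"sov":45}}}
After op 8 (replace /yui/p/e 14): {"fd":95,"uk":37,"yui":{"eo":{"h":79,"ifk":85,"kp":85},"p":{"d":51,"e":14,"eh":7,"jjr":56},"x":{"mqi":35,"rr":92,"sov":45}}}
After op 9 (replace /yui/eo/kp 76): {"fd":95,"uk":37,"yui":{"eo":{"h":79,"ifk":85,"kp":76},"p":{"d":51,"e":14,"eh":7,"jjr":56},"x":{"mqi":35,"rr":92,"sov":45}}}
After op 10 (remove /yui/p): {"fd":95,"uk":37,"yui":{"eo":{"h":79,"ifk":85,"kp":76},"x":{"mqi":35,"rr":92,"sov":45}}}
After op 11 (add /yui/x/n 22): {"fd":95,"uk":37,"yui":{"eo":{"h":79,"ifk":85,"kp":76},"x":{"mqi":35,"n":22,"rr":92,"sov":45}}}

Answer: {"fd":95,"uk":37,"yui":{"eo":{"h":79,"ifk":85,"kp":76},"x":{"mqi":35,"n":22,"rr":92,"sov":45}}}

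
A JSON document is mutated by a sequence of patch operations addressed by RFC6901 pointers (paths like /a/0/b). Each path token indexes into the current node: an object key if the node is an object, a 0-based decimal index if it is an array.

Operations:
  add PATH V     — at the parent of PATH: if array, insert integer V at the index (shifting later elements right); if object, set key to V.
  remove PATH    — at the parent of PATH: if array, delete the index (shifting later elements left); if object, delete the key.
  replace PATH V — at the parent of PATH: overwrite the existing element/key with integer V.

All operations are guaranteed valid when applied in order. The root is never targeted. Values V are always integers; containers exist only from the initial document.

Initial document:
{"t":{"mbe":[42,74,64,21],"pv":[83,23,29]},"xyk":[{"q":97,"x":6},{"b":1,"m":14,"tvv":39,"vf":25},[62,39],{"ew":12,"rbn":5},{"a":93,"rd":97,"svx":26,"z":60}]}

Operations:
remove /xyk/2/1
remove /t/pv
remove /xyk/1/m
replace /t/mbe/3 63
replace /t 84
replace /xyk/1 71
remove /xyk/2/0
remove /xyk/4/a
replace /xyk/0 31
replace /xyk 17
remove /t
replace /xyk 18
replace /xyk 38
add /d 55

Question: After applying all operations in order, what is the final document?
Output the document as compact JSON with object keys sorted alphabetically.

After op 1 (remove /xyk/2/1): {"t":{"mbe":[42,74,64,21],"pv":[83,23,29]},"xyk":[{"q":97,"x":6},{"b":1,"m":14,"tvv":39,"vf":25},[62],{"ew":12,"rbn":5},{"a":93,"rd":97,"svx":26,"z":60}]}
After op 2 (remove /t/pv): {"t":{"mbe":[42,74,64,21]},"xyk":[{"q":97,"x":6},{"b":1,"m":14,"tvv":39,"vf":25},[62],{"ew":12,"rbn":5},{"a":93,"rd":97,"svx":26,"z":60}]}
After op 3 (remove /xyk/1/m): {"t":{"mbe":[42,74,64,21]},"xyk":[{"q":97,"x":6},{"b":1,"tvv":39,"vf":25},[62],{"ew":12,"rbn":5},{"a":93,"rd":97,"svx":26,"z":60}]}
After op 4 (replace /t/mbe/3 63): {"t":{"mbe":[42,74,64,63]},"xyk":[{"q":97,"x":6},{"b":1,"tvv":39,"vf":25},[62],{"ew":12,"rbn":5},{"a":93,"rd":97,"svx":26,"z":60}]}
After op 5 (replace /t 84): {"t":84,"xyk":[{"q":97,"x":6},{"b":1,"tvv":39,"vf":25},[62],{"ew":12,"rbn":5},{"a":93,"rd":97,"svx":26,"z":60}]}
After op 6 (replace /xyk/1 71): {"t":84,"xyk":[{"q":97,"x":6},71,[62],{"ew":12,"rbn":5},{"a":93,"rd":97,"svx":26,"z":60}]}
After op 7 (remove /xyk/2/0): {"t":84,"xyk":[{"q":97,"x":6},71,[],{"ew":12,"rbn":5},{"a":93,"rd":97,"svx":26,"z":60}]}
After op 8 (remove /xyk/4/a): {"t":84,"xyk":[{"q":97,"x":6},71,[],{"ew":12,"rbn":5},{"rd":97,"svx":26,"z":60}]}
After op 9 (replace /xyk/0 31): {"t":84,"xyk":[31,71,[],{"ew":12,"rbn":5},{"rd":97,"svx":26,"z":60}]}
After op 10 (replace /xyk 17): {"t":84,"xyk":17}
After op 11 (remove /t): {"xyk":17}
After op 12 (replace /xyk 18): {"xyk":18}
After op 13 (replace /xyk 38): {"xyk":38}
After op 14 (add /d 55): {"d":55,"xyk":38}

Answer: {"d":55,"xyk":38}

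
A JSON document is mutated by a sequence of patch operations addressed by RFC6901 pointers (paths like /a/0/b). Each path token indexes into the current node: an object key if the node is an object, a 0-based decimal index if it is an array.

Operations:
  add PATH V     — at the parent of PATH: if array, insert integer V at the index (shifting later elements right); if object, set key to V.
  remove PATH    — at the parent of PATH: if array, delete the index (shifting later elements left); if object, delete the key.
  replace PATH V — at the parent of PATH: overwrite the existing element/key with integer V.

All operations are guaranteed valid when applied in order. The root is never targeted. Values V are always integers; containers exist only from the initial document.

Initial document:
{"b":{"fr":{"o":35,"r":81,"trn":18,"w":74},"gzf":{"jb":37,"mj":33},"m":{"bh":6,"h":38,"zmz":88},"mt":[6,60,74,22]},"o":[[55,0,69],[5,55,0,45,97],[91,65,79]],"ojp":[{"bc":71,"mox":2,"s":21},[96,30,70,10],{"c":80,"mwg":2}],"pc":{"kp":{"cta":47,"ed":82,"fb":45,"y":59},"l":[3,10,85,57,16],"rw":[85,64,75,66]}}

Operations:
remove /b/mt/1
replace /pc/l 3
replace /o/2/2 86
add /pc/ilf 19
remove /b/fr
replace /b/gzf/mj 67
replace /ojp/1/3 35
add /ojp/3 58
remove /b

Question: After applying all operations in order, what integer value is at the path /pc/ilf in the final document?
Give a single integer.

Answer: 19

Derivation:
After op 1 (remove /b/mt/1): {"b":{"fr":{"o":35,"r":81,"trn":18,"w":74},"gzf":{"jb":37,"mj":33},"m":{"bh":6,"h":38,"zmz":88},"mt":[6,74,22]},"o":[[55,0,69],[5,55,0,45,97],[91,65,79]],"ojp":[{"bc":71,"mox":2,"s":21},[96,30,70,10],{"c":80,"mwg":2}],"pc":{"kp":{"cta":47,"ed":82,"fb":45,"y":59},"l":[3,10,85,57,16],"rw":[85,64,75,66]}}
After op 2 (replace /pc/l 3): {"b":{"fr":{"o":35,"r":81,"trn":18,"w":74},"gzf":{"jb":37,"mj":33},"m":{"bh":6,"h":38,"zmz":88},"mt":[6,74,22]},"o":[[55,0,69],[5,55,0,45,97],[91,65,79]],"ojp":[{"bc":71,"mox":2,"s":21},[96,30,70,10],{"c":80,"mwg":2}],"pc":{"kp":{"cta":47,"ed":82,"fb":45,"y":59},"l":3,"rw":[85,64,75,66]}}
After op 3 (replace /o/2/2 86): {"b":{"fr":{"o":35,"r":81,"trn":18,"w":74},"gzf":{"jb":37,"mj":33},"m":{"bh":6,"h":38,"zmz":88},"mt":[6,74,22]},"o":[[55,0,69],[5,55,0,45,97],[91,65,86]],"ojp":[{"bc":71,"mox":2,"s":21},[96,30,70,10],{"c":80,"mwg":2}],"pc":{"kp":{"cta":47,"ed":82,"fb":45,"y":59},"l":3,"rw":[85,64,75,66]}}
After op 4 (add /pc/ilf 19): {"b":{"fr":{"o":35,"r":81,"trn":18,"w":74},"gzf":{"jb":37,"mj":33},"m":{"bh":6,"h":38,"zmz":88},"mt":[6,74,22]},"o":[[55,0,69],[5,55,0,45,97],[91,65,86]],"ojp":[{"bc":71,"mox":2,"s":21},[96,30,70,10],{"c":80,"mwg":2}],"pc":{"ilf":19,"kp":{"cta":47,"ed":82,"fb":45,"y":59},"l":3,"rw":[85,64,75,66]}}
After op 5 (remove /b/fr): {"b":{"gzf":{"jb":37,"mj":33},"m":{"bh":6,"h":38,"zmz":88},"mt":[6,74,22]},"o":[[55,0,69],[5,55,0,45,97],[91,65,86]],"ojp":[{"bc":71,"mox":2,"s":21},[96,30,70,10],{"c":80,"mwg":2}],"pc":{"ilf":19,"kp":{"cta":47,"ed":82,"fb":45,"y":59},"l":3,"rw":[85,64,75,66]}}
After op 6 (replace /b/gzf/mj 67): {"b":{"gzf":{"jb":37,"mj":67},"m":{"bh":6,"h":38,"zmz":88},"mt":[6,74,22]},"o":[[55,0,69],[5,55,0,45,97],[91,65,86]],"ojp":[{"bc":71,"mox":2,"s":21},[96,30,70,10],{"c":80,"mwg":2}],"pc":{"ilf":19,"kp":{"cta":47,"ed":82,"fb":45,"y":59},"l":3,"rw":[85,64,75,66]}}
After op 7 (replace /ojp/1/3 35): {"b":{"gzf":{"jb":37,"mj":67},"m":{"bh":6,"h":38,"zmz":88},"mt":[6,74,22]},"o":[[55,0,69],[5,55,0,45,97],[91,65,86]],"ojp":[{"bc":71,"mox":2,"s":21},[96,30,70,35],{"c":80,"mwg":2}],"pc":{"ilf":19,"kp":{"cta":47,"ed":82,"fb":45,"y":59},"l":3,"rw":[85,64,75,66]}}
After op 8 (add /ojp/3 58): {"b":{"gzf":{"jb":37,"mj":67},"m":{"bh":6,"h":38,"zmz":88},"mt":[6,74,22]},"o":[[55,0,69],[5,55,0,45,97],[91,65,86]],"ojp":[{"bc":71,"mox":2,"s":21},[96,30,70,35],{"c":80,"mwg":2},58],"pc":{"ilf":19,"kp":{"cta":47,"ed":82,"fb":45,"y":59},"l":3,"rw":[85,64,75,66]}}
After op 9 (remove /b): {"o":[[55,0,69],[5,55,0,45,97],[91,65,86]],"ojp":[{"bc":71,"mox":2,"s":21},[96,30,70,35],{"c":80,"mwg":2},58],"pc":{"ilf":19,"kp":{"cta":47,"ed":82,"fb":45,"y":59},"l":3,"rw":[85,64,75,66]}}
Value at /pc/ilf: 19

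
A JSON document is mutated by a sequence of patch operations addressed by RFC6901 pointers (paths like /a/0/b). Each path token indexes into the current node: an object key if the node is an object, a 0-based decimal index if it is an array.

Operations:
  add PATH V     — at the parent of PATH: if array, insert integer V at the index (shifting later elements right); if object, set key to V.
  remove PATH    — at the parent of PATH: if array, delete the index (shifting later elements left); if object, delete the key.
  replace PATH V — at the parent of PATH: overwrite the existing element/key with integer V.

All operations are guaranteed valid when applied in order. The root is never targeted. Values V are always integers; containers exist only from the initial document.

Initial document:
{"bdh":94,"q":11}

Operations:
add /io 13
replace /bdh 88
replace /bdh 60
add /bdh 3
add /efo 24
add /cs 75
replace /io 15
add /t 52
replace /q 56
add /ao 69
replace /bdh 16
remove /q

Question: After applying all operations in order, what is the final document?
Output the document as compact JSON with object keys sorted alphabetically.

After op 1 (add /io 13): {"bdh":94,"io":13,"q":11}
After op 2 (replace /bdh 88): {"bdh":88,"io":13,"q":11}
After op 3 (replace /bdh 60): {"bdh":60,"io":13,"q":11}
After op 4 (add /bdh 3): {"bdh":3,"io":13,"q":11}
After op 5 (add /efo 24): {"bdh":3,"efo":24,"io":13,"q":11}
After op 6 (add /cs 75): {"bdh":3,"cs":75,"efo":24,"io":13,"q":11}
After op 7 (replace /io 15): {"bdh":3,"cs":75,"efo":24,"io":15,"q":11}
After op 8 (add /t 52): {"bdh":3,"cs":75,"efo":24,"io":15,"q":11,"t":52}
After op 9 (replace /q 56): {"bdh":3,"cs":75,"efo":24,"io":15,"q":56,"t":52}
After op 10 (add /ao 69): {"ao":69,"bdh":3,"cs":75,"efo":24,"io":15,"q":56,"t":52}
After op 11 (replace /bdh 16): {"ao":69,"bdh":16,"cs":75,"efo":24,"io":15,"q":56,"t":52}
After op 12 (remove /q): {"ao":69,"bdh":16,"cs":75,"efo":24,"io":15,"t":52}

Answer: {"ao":69,"bdh":16,"cs":75,"efo":24,"io":15,"t":52}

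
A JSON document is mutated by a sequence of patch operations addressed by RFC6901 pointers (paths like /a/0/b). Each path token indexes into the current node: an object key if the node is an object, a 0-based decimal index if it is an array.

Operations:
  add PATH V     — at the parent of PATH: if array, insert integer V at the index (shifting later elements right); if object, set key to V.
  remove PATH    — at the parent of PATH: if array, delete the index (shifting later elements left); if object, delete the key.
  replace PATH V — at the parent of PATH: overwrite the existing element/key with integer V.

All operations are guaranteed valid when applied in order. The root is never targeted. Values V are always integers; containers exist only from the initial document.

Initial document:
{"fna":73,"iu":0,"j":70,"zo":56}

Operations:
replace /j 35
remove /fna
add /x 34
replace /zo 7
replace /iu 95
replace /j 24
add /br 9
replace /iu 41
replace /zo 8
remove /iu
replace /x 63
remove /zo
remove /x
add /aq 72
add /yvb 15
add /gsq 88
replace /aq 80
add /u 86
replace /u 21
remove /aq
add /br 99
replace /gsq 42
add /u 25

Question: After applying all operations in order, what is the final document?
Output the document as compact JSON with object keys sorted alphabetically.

After op 1 (replace /j 35): {"fna":73,"iu":0,"j":35,"zo":56}
After op 2 (remove /fna): {"iu":0,"j":35,"zo":56}
After op 3 (add /x 34): {"iu":0,"j":35,"x":34,"zo":56}
After op 4 (replace /zo 7): {"iu":0,"j":35,"x":34,"zo":7}
After op 5 (replace /iu 95): {"iu":95,"j":35,"x":34,"zo":7}
After op 6 (replace /j 24): {"iu":95,"j":24,"x":34,"zo":7}
After op 7 (add /br 9): {"br":9,"iu":95,"j":24,"x":34,"zo":7}
After op 8 (replace /iu 41): {"br":9,"iu":41,"j":24,"x":34,"zo":7}
After op 9 (replace /zo 8): {"br":9,"iu":41,"j":24,"x":34,"zo":8}
After op 10 (remove /iu): {"br":9,"j":24,"x":34,"zo":8}
After op 11 (replace /x 63): {"br":9,"j":24,"x":63,"zo":8}
After op 12 (remove /zo): {"br":9,"j":24,"x":63}
After op 13 (remove /x): {"br":9,"j":24}
After op 14 (add /aq 72): {"aq":72,"br":9,"j":24}
After op 15 (add /yvb 15): {"aq":72,"br":9,"j":24,"yvb":15}
After op 16 (add /gsq 88): {"aq":72,"br":9,"gsq":88,"j":24,"yvb":15}
After op 17 (replace /aq 80): {"aq":80,"br":9,"gsq":88,"j":24,"yvb":15}
After op 18 (add /u 86): {"aq":80,"br":9,"gsq":88,"j":24,"u":86,"yvb":15}
After op 19 (replace /u 21): {"aq":80,"br":9,"gsq":88,"j":24,"u":21,"yvb":15}
After op 20 (remove /aq): {"br":9,"gsq":88,"j":24,"u":21,"yvb":15}
After op 21 (add /br 99): {"br":99,"gsq":88,"j":24,"u":21,"yvb":15}
After op 22 (replace /gsq 42): {"br":99,"gsq":42,"j":24,"u":21,"yvb":15}
After op 23 (add /u 25): {"br":99,"gsq":42,"j":24,"u":25,"yvb":15}

Answer: {"br":99,"gsq":42,"j":24,"u":25,"yvb":15}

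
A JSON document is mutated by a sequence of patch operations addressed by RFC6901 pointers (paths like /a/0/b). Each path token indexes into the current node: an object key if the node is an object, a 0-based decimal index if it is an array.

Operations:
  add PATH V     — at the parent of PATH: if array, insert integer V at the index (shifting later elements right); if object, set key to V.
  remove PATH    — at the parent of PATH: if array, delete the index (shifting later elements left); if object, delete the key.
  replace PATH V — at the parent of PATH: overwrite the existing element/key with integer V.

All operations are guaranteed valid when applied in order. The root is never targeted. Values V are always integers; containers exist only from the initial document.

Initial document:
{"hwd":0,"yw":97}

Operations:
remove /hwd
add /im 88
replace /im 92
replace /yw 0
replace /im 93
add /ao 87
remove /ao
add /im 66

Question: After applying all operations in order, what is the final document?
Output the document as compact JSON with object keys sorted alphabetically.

After op 1 (remove /hwd): {"yw":97}
After op 2 (add /im 88): {"im":88,"yw":97}
After op 3 (replace /im 92): {"im":92,"yw":97}
After op 4 (replace /yw 0): {"im":92,"yw":0}
After op 5 (replace /im 93): {"im":93,"yw":0}
After op 6 (add /ao 87): {"ao":87,"im":93,"yw":0}
After op 7 (remove /ao): {"im":93,"yw":0}
After op 8 (add /im 66): {"im":66,"yw":0}

Answer: {"im":66,"yw":0}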